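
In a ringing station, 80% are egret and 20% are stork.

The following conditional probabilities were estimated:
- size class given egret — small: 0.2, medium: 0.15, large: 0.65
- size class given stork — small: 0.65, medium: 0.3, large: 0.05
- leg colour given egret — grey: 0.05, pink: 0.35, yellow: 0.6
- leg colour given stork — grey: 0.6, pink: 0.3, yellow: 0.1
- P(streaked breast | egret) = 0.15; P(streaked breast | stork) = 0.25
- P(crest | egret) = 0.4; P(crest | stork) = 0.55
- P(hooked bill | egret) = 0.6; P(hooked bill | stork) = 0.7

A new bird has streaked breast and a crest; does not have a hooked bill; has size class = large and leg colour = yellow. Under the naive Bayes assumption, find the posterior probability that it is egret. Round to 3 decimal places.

0.995

egret: 0.8 × 0.65 × 0.6 × 0.15 × 0.4 × (1−0.6) = 0.007488
stork: 0.2 × 0.05 × 0.1 × 0.25 × 0.55 × (1−0.7) = 0.00004125
P(egret | x) = 0.007488 / 0.00752925 ≈ 0.995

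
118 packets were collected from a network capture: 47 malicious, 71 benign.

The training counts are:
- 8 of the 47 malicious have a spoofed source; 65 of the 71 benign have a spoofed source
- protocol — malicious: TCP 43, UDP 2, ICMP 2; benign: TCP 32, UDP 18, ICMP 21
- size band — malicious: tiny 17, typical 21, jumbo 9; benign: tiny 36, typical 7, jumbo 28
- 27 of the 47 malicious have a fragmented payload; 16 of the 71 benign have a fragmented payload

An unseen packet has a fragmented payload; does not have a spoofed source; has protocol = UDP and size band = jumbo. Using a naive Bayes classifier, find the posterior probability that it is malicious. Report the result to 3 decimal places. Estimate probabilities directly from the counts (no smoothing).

0.575

malicious: (47/118) × (39/47) × (2/47) × (9/47) × (27/47) ≈ 0.00154712
benign: (71/118) × (6/71) × (18/71) × (28/71) × (16/71) ≈ 0.00114563
P(malicious | x) = 0.00154712 / 0.00269275 ≈ 0.575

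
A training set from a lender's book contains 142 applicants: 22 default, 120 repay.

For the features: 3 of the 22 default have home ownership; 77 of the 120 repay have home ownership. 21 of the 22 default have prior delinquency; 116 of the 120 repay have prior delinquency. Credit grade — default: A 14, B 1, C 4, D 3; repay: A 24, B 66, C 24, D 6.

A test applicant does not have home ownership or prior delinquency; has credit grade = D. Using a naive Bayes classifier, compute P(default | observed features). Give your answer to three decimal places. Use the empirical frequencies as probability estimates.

default: (22/142) × (19/22) × (1/22) × (3/22) ≈ 0.000829356
repay: (120/142) × (43/120) × (4/120) × (6/120) ≈ 0.000504695
P(default | x) = 0.000829356 / 0.001334051 ≈ 0.622

0.622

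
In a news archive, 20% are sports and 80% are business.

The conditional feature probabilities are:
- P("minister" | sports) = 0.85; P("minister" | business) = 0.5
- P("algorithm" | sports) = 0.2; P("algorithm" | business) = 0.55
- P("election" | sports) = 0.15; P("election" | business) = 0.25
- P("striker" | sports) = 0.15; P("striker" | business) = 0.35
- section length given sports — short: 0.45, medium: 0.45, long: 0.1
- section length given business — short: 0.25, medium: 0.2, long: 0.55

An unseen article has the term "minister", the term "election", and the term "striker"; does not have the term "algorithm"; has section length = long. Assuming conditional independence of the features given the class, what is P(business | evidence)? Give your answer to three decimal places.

sports: 0.2 × 0.85 × (1−0.2) × 0.15 × 0.15 × 0.1 = 0.000306
business: 0.8 × 0.5 × (1−0.55) × 0.25 × 0.35 × 0.55 = 0.0086625
P(business | x) = 0.0086625 / 0.0089685 ≈ 0.966

0.966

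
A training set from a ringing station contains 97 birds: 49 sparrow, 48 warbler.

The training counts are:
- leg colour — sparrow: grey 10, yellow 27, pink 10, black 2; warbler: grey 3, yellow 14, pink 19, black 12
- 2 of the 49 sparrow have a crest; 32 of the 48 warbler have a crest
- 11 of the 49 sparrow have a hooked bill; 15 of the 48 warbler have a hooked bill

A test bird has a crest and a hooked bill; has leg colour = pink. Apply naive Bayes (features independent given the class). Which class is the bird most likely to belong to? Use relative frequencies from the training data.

warbler

sparrow: (49/97) × (10/49) × (2/49) × (11/49) ≈ 0.000944624
warbler: (48/97) × (19/48) × (32/48) × (15/48) ≈ 0.0408076
Highest score → warbler.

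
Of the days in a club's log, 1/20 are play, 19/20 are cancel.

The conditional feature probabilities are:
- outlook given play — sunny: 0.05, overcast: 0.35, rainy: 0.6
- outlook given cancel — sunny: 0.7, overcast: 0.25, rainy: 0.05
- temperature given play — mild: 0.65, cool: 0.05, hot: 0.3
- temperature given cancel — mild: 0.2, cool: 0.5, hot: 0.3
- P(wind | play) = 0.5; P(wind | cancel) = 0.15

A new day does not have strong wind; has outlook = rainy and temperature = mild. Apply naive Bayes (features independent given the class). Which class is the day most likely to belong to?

play

play: 0.05 × 0.6 × 0.65 × (1−0.5) = 0.00975
cancel: 0.95 × 0.05 × 0.2 × (1−0.15) = 0.008075
Highest score → play.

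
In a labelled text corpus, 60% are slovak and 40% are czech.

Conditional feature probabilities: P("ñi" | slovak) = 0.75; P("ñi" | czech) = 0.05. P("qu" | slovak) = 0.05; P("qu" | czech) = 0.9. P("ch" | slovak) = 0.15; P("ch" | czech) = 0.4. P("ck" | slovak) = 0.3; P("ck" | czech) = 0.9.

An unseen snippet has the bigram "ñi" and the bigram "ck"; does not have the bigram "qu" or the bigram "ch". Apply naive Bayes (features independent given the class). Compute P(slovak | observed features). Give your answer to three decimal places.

slovak: 0.6 × 0.75 × (1−0.05) × (1−0.15) × 0.3 = 0.1090125
czech: 0.4 × 0.05 × (1−0.9) × (1−0.4) × 0.9 = 0.00108
P(slovak | x) = 0.1090125 / 0.1100925 ≈ 0.990

0.990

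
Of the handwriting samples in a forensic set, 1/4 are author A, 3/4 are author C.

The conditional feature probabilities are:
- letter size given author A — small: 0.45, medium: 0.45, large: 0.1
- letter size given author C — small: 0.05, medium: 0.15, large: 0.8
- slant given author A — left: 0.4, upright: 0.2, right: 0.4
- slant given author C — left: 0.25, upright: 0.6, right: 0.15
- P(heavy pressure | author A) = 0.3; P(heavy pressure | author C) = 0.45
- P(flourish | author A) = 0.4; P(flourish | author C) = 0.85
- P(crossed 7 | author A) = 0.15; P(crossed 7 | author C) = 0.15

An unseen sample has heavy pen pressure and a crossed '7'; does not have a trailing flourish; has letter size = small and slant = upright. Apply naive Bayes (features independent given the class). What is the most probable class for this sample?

author A: 0.25 × 0.45 × 0.2 × 0.3 × (1−0.4) × 0.15 = 0.0006075
author C: 0.75 × 0.05 × 0.6 × 0.45 × (1−0.85) × 0.15 = 0.0002278125
Highest score → author A.

author A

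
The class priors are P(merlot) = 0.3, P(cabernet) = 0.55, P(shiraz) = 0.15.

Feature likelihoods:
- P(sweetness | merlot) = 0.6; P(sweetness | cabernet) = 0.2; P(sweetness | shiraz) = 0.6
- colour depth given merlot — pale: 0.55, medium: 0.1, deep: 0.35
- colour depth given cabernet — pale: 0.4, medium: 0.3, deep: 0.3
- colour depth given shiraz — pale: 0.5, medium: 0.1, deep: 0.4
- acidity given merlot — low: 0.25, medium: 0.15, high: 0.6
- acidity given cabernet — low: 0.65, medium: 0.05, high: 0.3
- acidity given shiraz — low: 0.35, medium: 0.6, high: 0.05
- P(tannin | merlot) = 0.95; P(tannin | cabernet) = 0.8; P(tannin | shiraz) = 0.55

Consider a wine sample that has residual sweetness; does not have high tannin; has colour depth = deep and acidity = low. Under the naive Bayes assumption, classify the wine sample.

merlot: 0.3 × 0.6 × 0.35 × 0.25 × (1−0.95) = 0.0007875
cabernet: 0.55 × 0.2 × 0.3 × 0.65 × (1−0.8) = 0.00429
shiraz: 0.15 × 0.6 × 0.4 × 0.35 × (1−0.55) = 0.00567
Highest score → shiraz.

shiraz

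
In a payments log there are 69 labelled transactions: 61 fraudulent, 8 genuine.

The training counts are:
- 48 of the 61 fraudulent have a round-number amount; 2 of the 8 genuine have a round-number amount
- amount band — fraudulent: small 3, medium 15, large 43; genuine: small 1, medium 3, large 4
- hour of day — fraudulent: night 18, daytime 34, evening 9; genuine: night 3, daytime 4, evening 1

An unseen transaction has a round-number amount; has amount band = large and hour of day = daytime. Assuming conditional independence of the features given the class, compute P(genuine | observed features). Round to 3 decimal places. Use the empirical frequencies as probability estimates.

0.026

fraudulent: (61/69) × (48/61) × (43/61) × (34/61) ≈ 0.273325
genuine: (8/69) × (2/8) × (4/8) × (4/8) ≈ 0.00724638
P(genuine | x) = 0.00724638 / 0.28057138 ≈ 0.026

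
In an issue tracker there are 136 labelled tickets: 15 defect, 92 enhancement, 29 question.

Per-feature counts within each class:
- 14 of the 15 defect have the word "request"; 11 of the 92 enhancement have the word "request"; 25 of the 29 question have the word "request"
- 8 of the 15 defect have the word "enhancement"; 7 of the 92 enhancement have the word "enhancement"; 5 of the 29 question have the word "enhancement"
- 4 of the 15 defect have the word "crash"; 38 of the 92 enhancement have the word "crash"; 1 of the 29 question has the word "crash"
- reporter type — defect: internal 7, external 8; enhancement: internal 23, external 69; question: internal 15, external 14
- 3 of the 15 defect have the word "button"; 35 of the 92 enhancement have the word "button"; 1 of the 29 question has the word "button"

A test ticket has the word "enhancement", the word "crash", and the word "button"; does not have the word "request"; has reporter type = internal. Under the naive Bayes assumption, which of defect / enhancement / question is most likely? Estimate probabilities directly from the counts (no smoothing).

defect: (15/136) × (1/15) × (8/15) × (4/15) × (7/15) × (3/15) ≈ 0.0000976035
enhancement: (92/136) × (81/92) × (7/92) × (38/92) × (23/92) × (35/92) ≈ 0.00178021
question: (29/136) × (4/29) × (5/29) × (1/29) × (15/29) × (1/29) ≈ 0.00000311882
Highest score → enhancement.

enhancement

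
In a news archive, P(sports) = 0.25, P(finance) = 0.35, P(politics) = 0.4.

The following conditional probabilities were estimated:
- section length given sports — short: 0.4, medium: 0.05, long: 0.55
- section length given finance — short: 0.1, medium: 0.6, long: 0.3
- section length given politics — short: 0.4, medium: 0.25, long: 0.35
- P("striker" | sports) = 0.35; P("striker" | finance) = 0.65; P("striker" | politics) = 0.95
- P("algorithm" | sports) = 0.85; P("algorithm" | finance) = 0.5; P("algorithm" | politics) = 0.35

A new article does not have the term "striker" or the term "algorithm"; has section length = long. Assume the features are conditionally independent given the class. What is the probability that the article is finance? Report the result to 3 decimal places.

0.506

sports: 0.25 × 0.55 × (1−0.35) × (1−0.85) = 0.01340625
finance: 0.35 × 0.3 × (1−0.65) × (1−0.5) = 0.018375
politics: 0.4 × 0.35 × (1−0.95) × (1−0.35) = 0.00455
P(finance | x) = 0.018375 / 0.03633125 ≈ 0.506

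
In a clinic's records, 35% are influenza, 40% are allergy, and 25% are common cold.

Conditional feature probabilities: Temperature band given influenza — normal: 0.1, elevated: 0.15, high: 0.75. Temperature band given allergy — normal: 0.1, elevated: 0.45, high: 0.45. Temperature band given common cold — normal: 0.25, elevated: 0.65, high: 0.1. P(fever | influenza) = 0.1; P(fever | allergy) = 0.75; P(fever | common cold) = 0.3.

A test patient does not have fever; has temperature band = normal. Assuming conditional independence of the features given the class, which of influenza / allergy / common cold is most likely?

common cold

influenza: 0.35 × 0.1 × (1−0.1) = 0.0315
allergy: 0.4 × 0.1 × (1−0.75) = 0.01
common cold: 0.25 × 0.25 × (1−0.3) = 0.04375
Highest score → common cold.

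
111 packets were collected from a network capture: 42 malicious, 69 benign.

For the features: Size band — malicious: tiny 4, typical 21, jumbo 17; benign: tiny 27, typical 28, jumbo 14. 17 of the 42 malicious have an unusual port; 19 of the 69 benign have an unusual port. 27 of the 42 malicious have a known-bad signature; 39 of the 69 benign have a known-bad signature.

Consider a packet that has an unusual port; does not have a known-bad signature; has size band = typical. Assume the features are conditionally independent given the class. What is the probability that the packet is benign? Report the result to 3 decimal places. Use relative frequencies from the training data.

0.525

malicious: (42/111) × (21/42) × (17/42) × (15/42) ≈ 0.0273488
benign: (69/111) × (28/69) × (19/69) × (30/69) ≈ 0.0302003
P(benign | x) = 0.0302003 / 0.0575491 ≈ 0.525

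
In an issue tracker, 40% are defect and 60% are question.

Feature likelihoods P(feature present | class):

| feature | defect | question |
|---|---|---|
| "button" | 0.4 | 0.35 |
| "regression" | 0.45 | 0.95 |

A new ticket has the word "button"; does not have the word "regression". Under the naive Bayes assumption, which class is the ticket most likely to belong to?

defect: 0.4 × 0.4 × (1−0.45) = 0.088
question: 0.6 × 0.35 × (1−0.95) = 0.0105
Highest score → defect.

defect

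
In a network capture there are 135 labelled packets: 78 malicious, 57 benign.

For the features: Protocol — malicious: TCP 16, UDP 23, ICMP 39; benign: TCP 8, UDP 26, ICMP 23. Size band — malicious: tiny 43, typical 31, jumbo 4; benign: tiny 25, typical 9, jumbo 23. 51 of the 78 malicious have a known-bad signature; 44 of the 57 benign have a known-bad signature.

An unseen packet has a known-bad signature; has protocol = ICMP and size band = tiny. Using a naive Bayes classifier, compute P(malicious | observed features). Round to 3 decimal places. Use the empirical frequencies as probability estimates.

malicious: (78/135) × (39/78) × (43/78) × (51/78) ≈ 0.104131
benign: (57/135) × (23/57) × (25/57) × (44/57) ≈ 0.0576816
P(malicious | x) = 0.104131 / 0.1618126 ≈ 0.644

0.644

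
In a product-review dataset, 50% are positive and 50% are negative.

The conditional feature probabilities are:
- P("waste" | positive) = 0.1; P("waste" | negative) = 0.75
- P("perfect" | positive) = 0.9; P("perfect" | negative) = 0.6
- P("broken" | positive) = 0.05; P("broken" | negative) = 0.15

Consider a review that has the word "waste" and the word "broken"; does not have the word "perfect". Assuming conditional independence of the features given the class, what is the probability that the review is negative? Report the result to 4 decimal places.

positive: 0.5 × 0.1 × (1−0.9) × 0.05 = 0.00025
negative: 0.5 × 0.75 × (1−0.6) × 0.15 = 0.0225
P(negative | x) = 0.0225 / 0.02275 ≈ 0.9890

0.9890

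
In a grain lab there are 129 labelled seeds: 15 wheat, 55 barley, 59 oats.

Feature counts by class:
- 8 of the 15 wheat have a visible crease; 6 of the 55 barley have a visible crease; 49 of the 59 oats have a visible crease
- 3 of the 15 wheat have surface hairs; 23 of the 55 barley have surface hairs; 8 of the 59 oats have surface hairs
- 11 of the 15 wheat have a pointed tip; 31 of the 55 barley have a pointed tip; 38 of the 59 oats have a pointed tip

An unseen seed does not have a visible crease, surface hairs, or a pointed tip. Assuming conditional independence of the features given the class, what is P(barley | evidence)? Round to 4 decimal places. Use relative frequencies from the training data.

0.7313

wheat: (15/129) × (7/15) × (12/15) × (4/15) ≈ 0.0115762
barley: (55/129) × (49/55) × (32/55) × (24/55) ≈ 0.0964367
oats: (59/129) × (10/59) × (51/59) × (21/59) ≈ 0.0238504
P(barley | x) = 0.0964367 / 0.1318633 ≈ 0.7313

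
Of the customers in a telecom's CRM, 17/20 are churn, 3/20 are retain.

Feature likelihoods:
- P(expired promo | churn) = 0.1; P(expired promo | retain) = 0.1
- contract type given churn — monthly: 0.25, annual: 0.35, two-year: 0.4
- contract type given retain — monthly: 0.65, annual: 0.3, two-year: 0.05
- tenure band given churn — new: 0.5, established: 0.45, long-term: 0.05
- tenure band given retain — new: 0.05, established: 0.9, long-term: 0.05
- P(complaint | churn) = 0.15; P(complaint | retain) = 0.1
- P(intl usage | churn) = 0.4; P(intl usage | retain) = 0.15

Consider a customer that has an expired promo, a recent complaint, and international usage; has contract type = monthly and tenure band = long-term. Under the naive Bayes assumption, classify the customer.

churn: 0.85 × 0.1 × 0.25 × 0.05 × 0.15 × 0.4 = 0.00006375
retain: 0.15 × 0.1 × 0.65 × 0.05 × 0.1 × 0.15 = 0.0000073125
Highest score → churn.

churn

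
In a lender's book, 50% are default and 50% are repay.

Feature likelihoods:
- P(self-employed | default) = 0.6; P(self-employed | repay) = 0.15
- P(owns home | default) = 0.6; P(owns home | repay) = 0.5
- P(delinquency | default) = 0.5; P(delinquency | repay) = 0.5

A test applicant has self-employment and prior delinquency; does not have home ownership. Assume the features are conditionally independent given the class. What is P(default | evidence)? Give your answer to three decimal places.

0.762

default: 0.5 × 0.6 × (1−0.6) × 0.5 = 0.06
repay: 0.5 × 0.15 × (1−0.5) × 0.5 = 0.01875
P(default | x) = 0.06 / 0.07875 ≈ 0.762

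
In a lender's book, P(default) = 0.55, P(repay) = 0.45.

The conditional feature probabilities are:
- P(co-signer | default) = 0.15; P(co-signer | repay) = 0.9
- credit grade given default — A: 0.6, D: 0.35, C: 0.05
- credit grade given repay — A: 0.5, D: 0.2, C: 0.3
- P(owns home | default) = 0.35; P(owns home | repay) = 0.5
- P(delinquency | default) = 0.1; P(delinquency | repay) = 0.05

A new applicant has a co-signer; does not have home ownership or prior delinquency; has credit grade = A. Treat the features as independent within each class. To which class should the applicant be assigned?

repay

default: 0.55 × 0.15 × 0.6 × (1−0.35) × (1−0.1) = 0.0289575
repay: 0.45 × 0.9 × 0.5 × (1−0.5) × (1−0.05) = 0.0961875
Highest score → repay.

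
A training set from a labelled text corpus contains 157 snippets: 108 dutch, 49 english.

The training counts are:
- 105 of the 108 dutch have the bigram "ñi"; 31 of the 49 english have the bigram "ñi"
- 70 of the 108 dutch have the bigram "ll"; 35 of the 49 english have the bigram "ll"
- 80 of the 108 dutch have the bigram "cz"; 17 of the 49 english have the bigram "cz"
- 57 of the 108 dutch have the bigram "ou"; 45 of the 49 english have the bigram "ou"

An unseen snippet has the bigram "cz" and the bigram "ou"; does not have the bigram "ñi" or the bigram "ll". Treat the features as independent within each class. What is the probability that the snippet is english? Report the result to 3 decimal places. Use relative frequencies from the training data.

dutch: (108/157) × (3/108) × (38/108) × (80/108) × (57/108) ≈ 0.00262844
english: (49/157) × (18/49) × (14/49) × (17/49) × (45/49) ≈ 0.010437
P(english | x) = 0.010437 / 0.01306544 ≈ 0.799

0.799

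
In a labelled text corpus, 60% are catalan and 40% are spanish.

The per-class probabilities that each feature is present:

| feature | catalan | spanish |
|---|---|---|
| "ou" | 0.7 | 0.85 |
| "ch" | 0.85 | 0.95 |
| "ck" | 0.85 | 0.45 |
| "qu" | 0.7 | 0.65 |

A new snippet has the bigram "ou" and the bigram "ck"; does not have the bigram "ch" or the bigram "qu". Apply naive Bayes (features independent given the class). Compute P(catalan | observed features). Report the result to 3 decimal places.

0.857

catalan: 0.6 × 0.7 × (1−0.85) × 0.85 × (1−0.7) = 0.016065
spanish: 0.4 × 0.85 × (1−0.95) × 0.45 × (1−0.65) = 0.0026775
P(catalan | x) = 0.016065 / 0.0187425 ≈ 0.857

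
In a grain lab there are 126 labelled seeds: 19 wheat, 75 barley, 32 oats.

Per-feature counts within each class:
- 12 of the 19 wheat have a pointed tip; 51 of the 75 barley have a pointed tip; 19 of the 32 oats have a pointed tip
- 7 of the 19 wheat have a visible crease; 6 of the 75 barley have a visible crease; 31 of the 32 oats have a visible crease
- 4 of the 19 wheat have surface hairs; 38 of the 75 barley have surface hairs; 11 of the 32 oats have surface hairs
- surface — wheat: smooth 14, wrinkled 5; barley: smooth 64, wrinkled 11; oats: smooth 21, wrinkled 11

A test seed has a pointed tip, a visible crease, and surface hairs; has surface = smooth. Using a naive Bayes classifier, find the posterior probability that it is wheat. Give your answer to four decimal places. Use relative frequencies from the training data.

0.1039

wheat: (19/126) × (12/19) × (7/19) × (4/19) × (14/19) ≈ 0.00544297
barley: (75/126) × (51/75) × (6/75) × (38/75) × (64/75) ≈ 0.0140001
oats: (32/126) × (19/32) × (31/32) × (11/32) × (21/32) ≈ 0.0329539
P(wheat | x) = 0.00544297 / 0.05239697 ≈ 0.1039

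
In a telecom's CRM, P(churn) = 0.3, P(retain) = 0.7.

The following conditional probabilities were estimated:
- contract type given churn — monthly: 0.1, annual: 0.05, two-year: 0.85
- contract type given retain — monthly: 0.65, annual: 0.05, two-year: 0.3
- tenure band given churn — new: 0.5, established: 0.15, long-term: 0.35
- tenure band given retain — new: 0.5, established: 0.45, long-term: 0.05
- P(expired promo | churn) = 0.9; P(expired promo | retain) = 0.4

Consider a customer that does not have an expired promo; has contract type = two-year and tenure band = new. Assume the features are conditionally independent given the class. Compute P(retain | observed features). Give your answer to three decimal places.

0.832

churn: 0.3 × 0.85 × 0.5 × (1−0.9) = 0.01275
retain: 0.7 × 0.3 × 0.5 × (1−0.4) = 0.063
P(retain | x) = 0.063 / 0.07575 ≈ 0.832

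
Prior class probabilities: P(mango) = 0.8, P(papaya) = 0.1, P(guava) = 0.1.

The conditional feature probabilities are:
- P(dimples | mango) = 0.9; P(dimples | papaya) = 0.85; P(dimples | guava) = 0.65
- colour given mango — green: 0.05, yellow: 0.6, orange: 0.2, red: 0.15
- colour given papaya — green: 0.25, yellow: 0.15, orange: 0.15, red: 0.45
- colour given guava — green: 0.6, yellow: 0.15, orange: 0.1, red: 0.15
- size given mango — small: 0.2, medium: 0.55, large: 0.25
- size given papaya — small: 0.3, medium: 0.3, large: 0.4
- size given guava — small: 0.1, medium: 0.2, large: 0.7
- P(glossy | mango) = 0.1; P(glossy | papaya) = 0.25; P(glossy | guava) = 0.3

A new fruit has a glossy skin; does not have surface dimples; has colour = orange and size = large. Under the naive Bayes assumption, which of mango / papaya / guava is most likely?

guava

mango: 0.8 × (1−0.9) × 0.2 × 0.25 × 0.1 = 0.0004
papaya: 0.1 × (1−0.85) × 0.15 × 0.4 × 0.25 = 0.000225
guava: 0.1 × (1−0.65) × 0.1 × 0.7 × 0.3 = 0.000735
Highest score → guava.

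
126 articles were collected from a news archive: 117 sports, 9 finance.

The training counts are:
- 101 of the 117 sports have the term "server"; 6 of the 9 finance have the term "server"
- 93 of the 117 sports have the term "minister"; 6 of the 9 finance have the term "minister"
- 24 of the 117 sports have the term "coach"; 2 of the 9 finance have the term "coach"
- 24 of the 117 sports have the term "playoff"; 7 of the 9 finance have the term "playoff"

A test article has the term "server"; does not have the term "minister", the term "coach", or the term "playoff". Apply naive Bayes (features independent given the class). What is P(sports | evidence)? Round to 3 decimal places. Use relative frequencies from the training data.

sports: (117/126) × (101/117) × (24/117) × (93/117) × (93/117) ≈ 0.103889
finance: (9/126) × (6/9) × (3/9) × (7/9) × (2/9) ≈ 0.00274348
P(sports | x) = 0.103889 / 0.10663248 ≈ 0.974

0.974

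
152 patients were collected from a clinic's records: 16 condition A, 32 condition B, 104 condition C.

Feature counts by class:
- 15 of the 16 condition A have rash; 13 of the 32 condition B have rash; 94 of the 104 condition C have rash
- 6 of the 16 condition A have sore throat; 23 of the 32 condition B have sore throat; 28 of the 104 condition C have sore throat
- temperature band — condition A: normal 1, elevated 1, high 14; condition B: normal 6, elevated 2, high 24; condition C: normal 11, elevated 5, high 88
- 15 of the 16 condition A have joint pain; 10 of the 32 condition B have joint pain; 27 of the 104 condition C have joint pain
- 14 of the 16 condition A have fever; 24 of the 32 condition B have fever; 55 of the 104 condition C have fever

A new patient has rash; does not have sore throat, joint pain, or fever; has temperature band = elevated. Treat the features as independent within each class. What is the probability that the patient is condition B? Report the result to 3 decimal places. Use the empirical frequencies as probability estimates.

condition A: (16/152) × (15/16) × (10/16) × (1/16) × (1/16) × (2/16) ≈ 0.000030116
condition B: (32/152) × (13/32) × (9/32) × (2/32) × (22/32) × (8/32) ≈ 0.000258396
condition C: (104/152) × (94/104) × (76/104) × (5/104) × (77/104) × (49/104) ≈ 0.00757916
P(condition B | x) = 0.000258396 / 0.007867672 ≈ 0.033

0.033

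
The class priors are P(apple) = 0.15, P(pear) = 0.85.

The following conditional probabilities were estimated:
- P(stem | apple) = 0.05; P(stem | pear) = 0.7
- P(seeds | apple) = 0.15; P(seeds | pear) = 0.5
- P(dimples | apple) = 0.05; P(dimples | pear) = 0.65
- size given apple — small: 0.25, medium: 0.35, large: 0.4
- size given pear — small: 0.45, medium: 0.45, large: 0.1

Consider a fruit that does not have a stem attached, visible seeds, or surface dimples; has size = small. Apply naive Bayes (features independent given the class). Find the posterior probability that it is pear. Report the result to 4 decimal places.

0.4111

apple: 0.15 × (1−0.05) × (1−0.15) × (1−0.05) × 0.25 = 0.0287671875
pear: 0.85 × (1−0.7) × (1−0.5) × (1−0.65) × 0.45 = 0.02008125
P(pear | x) = 0.02008125 / 0.0488484375 ≈ 0.4111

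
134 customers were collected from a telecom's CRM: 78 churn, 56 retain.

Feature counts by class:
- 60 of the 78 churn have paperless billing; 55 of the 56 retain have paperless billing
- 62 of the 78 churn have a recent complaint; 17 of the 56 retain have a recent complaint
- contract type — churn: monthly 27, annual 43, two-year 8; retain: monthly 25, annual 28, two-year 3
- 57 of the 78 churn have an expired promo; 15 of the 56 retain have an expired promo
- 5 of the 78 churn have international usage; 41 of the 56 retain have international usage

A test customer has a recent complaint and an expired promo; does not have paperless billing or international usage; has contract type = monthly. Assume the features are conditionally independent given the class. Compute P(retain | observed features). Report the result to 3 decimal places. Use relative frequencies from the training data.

churn: (78/134) × (18/78) × (62/78) × (27/78) × (57/78) × (73/78) ≈ 0.025278
retain: (56/134) × (1/56) × (17/56) × (25/56) × (15/56) × (15/56) ≈ 0.0000725629
P(retain | x) = 0.0000725629 / 0.0253505629 ≈ 0.003

0.003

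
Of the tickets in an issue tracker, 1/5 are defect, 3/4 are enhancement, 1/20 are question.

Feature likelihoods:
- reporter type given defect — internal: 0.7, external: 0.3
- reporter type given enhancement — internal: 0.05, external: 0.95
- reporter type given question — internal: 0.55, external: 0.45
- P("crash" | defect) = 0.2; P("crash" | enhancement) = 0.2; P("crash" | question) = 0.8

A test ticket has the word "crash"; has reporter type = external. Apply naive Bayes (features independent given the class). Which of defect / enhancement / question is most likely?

enhancement

defect: 0.2 × 0.3 × 0.2 = 0.012
enhancement: 0.75 × 0.95 × 0.2 = 0.1425
question: 0.05 × 0.45 × 0.8 = 0.018
Highest score → enhancement.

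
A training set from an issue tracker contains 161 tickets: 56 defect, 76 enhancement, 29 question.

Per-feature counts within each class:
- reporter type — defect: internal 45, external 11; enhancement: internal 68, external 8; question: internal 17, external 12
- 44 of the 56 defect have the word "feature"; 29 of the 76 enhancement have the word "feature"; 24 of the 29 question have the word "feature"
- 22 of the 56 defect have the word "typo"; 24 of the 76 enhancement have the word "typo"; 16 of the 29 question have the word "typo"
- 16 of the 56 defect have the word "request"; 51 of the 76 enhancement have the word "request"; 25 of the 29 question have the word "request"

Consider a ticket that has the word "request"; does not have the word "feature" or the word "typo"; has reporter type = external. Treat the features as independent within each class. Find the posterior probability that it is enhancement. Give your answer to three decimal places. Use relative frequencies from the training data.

defect: (56/161) × (11/56) × (12/56) × (34/56) × (16/56) ≈ 0.0025397
enhancement: (76/161) × (8/76) × (47/76) × (52/76) × (51/76) ≈ 0.014109
question: (29/161) × (12/29) × (5/29) × (13/29) × (25/29) ≈ 0.00496609
P(enhancement | x) = 0.014109 / 0.02161479 ≈ 0.653

0.653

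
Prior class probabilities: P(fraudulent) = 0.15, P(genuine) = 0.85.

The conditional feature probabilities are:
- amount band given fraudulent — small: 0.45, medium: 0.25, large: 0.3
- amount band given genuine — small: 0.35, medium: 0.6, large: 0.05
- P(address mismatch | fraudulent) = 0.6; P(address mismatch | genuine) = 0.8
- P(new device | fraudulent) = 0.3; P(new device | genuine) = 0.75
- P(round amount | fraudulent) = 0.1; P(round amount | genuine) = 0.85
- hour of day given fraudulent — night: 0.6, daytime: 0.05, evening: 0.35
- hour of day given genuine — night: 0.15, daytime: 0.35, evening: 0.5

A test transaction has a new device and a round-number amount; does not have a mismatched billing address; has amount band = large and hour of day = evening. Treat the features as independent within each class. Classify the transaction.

genuine

fraudulent: 0.15 × 0.3 × (1−0.6) × 0.3 × 0.1 × 0.35 = 0.000189
genuine: 0.85 × 0.05 × (1−0.8) × 0.75 × 0.85 × 0.5 = 0.002709375
Highest score → genuine.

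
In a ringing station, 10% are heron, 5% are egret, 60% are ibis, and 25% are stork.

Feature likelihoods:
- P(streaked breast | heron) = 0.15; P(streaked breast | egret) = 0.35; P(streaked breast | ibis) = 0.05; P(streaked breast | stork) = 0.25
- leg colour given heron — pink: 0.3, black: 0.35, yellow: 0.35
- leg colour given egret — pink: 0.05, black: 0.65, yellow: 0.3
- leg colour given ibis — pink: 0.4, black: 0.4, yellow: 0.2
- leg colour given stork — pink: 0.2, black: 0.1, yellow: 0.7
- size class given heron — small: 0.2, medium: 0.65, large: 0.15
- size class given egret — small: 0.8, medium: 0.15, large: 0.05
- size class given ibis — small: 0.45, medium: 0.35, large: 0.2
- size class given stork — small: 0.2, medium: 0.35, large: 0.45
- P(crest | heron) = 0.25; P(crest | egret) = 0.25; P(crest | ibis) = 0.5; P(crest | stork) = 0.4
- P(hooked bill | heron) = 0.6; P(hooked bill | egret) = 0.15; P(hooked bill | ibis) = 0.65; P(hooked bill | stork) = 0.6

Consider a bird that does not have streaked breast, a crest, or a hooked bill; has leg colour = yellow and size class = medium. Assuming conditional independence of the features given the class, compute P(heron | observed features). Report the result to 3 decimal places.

heron: 0.1 × (1−0.15) × 0.35 × 0.65 × (1−0.25) × (1−0.6) = 0.00580125
egret: 0.05 × (1−0.35) × 0.3 × 0.15 × (1−0.25) × (1−0.15) = 0.00093234375
ibis: 0.6 × (1−0.05) × 0.2 × 0.35 × (1−0.5) × (1−0.65) = 0.0069825
stork: 0.25 × (1−0.25) × 0.7 × 0.35 × (1−0.4) × (1−0.6) = 0.011025
P(heron | x) = 0.00580125 / 0.02474109375 ≈ 0.234

0.234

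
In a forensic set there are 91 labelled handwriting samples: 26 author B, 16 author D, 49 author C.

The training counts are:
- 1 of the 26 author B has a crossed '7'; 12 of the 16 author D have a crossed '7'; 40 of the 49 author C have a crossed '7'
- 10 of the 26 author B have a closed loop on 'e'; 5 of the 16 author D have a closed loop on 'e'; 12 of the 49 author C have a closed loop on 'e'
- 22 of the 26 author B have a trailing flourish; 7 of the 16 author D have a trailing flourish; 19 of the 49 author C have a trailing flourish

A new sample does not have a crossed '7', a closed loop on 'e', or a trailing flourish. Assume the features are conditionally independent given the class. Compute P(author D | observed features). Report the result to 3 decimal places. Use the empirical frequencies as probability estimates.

author B: (26/91) × (25/26) × (16/26) × (4/26) ≈ 0.0260095
author D: (16/91) × (4/16) × (11/16) × (9/16) ≈ 0.0169986
author C: (49/91) × (9/49) × (37/49) × (30/49) ≈ 0.0457227
P(author D | x) = 0.0169986 / 0.0887308 ≈ 0.192

0.192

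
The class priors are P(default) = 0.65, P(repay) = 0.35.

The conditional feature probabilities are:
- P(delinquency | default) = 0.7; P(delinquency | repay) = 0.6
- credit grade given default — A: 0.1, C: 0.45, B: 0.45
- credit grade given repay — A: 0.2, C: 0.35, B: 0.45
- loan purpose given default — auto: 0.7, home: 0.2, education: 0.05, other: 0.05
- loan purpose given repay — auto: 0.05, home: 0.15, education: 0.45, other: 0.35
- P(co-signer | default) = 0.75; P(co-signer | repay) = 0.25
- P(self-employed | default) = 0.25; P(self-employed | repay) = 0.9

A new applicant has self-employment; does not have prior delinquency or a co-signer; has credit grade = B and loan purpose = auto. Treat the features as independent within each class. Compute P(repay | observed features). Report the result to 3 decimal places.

0.356

default: 0.65 × (1−0.7) × 0.45 × 0.7 × (1−0.75) × 0.25 = 0.0038390625
repay: 0.35 × (1−0.6) × 0.45 × 0.05 × (1−0.25) × 0.9 = 0.00212625
P(repay | x) = 0.00212625 / 0.0059653125 ≈ 0.356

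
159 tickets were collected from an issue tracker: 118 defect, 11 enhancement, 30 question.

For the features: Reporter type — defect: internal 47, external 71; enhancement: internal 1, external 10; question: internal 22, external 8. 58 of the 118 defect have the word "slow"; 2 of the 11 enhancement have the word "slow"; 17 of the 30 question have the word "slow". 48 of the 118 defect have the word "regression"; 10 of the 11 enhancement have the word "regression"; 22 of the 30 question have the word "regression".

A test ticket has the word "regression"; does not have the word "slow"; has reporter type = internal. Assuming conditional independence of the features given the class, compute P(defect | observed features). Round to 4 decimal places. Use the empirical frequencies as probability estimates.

0.5569

defect: (118/159) × (47/118) × (60/118) × (48/118) ≈ 0.0611405
enhancement: (11/159) × (1/11) × (9/11) × (10/11) ≈ 0.004678
question: (30/159) × (22/30) × (13/30) × (22/30) ≈ 0.0439693
P(defect | x) = 0.0611405 / 0.1097878 ≈ 0.5569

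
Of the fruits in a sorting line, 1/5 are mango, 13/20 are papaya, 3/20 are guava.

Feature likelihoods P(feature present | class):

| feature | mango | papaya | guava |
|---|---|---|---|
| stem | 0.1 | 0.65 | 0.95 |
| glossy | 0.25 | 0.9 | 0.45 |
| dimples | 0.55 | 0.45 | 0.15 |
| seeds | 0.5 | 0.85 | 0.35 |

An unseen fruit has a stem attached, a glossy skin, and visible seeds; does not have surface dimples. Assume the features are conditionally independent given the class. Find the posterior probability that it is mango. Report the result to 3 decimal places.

mango: 0.2 × 0.1 × 0.25 × (1−0.55) × 0.5 = 0.001125
papaya: 0.65 × 0.65 × 0.9 × (1−0.45) × 0.85 = 0.177766875
guava: 0.15 × 0.95 × 0.45 × (1−0.15) × 0.35 = 0.0190771875
P(mango | x) = 0.001125 / 0.1979690625 ≈ 0.006

0.006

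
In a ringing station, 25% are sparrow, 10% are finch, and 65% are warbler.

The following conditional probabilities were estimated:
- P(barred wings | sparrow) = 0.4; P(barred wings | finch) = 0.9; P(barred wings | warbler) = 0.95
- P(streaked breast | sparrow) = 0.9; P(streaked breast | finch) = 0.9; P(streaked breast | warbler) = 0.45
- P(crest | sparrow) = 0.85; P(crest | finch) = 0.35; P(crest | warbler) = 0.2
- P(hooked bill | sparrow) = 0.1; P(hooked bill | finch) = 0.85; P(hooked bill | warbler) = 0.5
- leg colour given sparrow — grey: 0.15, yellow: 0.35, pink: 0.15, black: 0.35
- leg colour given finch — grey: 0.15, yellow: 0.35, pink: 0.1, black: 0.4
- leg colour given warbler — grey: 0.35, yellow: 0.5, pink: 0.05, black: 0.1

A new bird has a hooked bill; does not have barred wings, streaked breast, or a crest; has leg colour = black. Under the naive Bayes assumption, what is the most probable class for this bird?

warbler

sparrow: 0.25 × (1−0.4) × (1−0.9) × (1−0.85) × 0.1 × 0.35 = 0.00007875
finch: 0.1 × (1−0.9) × (1−0.9) × (1−0.35) × 0.85 × 0.4 = 0.000221
warbler: 0.65 × (1−0.95) × (1−0.45) × (1−0.2) × 0.5 × 0.1 = 0.000715
Highest score → warbler.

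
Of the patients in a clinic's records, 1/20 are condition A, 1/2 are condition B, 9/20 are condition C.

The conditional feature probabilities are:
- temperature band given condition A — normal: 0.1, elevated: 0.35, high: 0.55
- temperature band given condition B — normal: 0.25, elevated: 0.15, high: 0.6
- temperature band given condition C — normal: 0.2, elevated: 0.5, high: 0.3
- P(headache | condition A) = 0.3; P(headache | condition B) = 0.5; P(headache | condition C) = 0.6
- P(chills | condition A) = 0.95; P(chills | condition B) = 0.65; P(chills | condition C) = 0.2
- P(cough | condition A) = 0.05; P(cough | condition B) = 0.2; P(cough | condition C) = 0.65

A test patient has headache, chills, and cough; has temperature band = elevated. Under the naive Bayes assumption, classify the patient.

condition A: 0.05 × 0.35 × 0.3 × 0.95 × 0.05 = 0.000249375
condition B: 0.5 × 0.15 × 0.5 × 0.65 × 0.2 = 0.004875
condition C: 0.45 × 0.5 × 0.6 × 0.2 × 0.65 = 0.01755
Highest score → condition C.

condition C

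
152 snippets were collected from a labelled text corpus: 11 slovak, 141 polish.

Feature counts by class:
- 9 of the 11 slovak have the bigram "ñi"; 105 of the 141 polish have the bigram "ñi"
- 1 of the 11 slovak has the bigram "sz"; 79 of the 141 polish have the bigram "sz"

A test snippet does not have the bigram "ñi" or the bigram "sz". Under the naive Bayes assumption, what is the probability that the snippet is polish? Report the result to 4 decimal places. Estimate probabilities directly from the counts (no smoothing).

slovak: (11/152) × (2/11) × (10/11) ≈ 0.0119617
polish: (141/152) × (36/141) × (62/141) ≈ 0.104143
P(polish | x) = 0.104143 / 0.1161047 ≈ 0.8970

0.8970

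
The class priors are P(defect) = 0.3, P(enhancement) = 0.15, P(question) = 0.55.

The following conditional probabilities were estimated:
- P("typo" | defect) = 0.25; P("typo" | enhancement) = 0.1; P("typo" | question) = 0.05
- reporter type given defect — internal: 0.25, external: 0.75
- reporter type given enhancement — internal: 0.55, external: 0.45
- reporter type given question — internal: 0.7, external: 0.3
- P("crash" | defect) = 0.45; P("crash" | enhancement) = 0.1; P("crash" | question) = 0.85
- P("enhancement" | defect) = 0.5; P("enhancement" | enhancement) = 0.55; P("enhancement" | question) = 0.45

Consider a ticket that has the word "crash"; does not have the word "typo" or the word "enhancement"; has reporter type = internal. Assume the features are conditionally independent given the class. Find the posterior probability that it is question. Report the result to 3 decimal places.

0.914

defect: 0.3 × (1−0.25) × 0.25 × 0.45 × (1−0.5) = 0.01265625
enhancement: 0.15 × (1−0.1) × 0.55 × 0.1 × (1−0.55) = 0.00334125
question: 0.55 × (1−0.05) × 0.7 × 0.85 × (1−0.45) = 0.170988125
P(question | x) = 0.170988125 / 0.186985625 ≈ 0.914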